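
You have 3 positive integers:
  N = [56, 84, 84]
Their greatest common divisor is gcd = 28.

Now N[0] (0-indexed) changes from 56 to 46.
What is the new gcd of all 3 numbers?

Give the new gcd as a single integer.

Numbers: [56, 84, 84], gcd = 28
Change: index 0, 56 -> 46
gcd of the OTHER numbers (without index 0): gcd([84, 84]) = 84
New gcd = gcd(g_others, new_val) = gcd(84, 46) = 2

Answer: 2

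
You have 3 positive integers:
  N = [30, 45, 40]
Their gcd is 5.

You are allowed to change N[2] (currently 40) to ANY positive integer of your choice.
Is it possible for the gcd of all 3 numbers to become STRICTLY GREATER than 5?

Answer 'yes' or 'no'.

Answer: yes

Derivation:
Current gcd = 5
gcd of all OTHER numbers (without N[2]=40): gcd([30, 45]) = 15
The new gcd after any change is gcd(15, new_value).
This can be at most 15.
Since 15 > old gcd 5, the gcd CAN increase (e.g., set N[2] = 15).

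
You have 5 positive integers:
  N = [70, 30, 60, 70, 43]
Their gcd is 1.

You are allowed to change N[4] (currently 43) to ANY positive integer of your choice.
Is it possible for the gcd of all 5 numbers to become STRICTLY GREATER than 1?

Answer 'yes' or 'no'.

Current gcd = 1
gcd of all OTHER numbers (without N[4]=43): gcd([70, 30, 60, 70]) = 10
The new gcd after any change is gcd(10, new_value).
This can be at most 10.
Since 10 > old gcd 1, the gcd CAN increase (e.g., set N[4] = 10).

Answer: yes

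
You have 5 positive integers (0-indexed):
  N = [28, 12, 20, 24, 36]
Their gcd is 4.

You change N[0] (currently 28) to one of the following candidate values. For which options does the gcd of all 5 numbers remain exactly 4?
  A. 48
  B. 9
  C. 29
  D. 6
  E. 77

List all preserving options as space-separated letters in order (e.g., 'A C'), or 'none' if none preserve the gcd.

Answer: A

Derivation:
Old gcd = 4; gcd of others (without N[0]) = 4
New gcd for candidate v: gcd(4, v). Preserves old gcd iff gcd(4, v) = 4.
  Option A: v=48, gcd(4,48)=4 -> preserves
  Option B: v=9, gcd(4,9)=1 -> changes
  Option C: v=29, gcd(4,29)=1 -> changes
  Option D: v=6, gcd(4,6)=2 -> changes
  Option E: v=77, gcd(4,77)=1 -> changes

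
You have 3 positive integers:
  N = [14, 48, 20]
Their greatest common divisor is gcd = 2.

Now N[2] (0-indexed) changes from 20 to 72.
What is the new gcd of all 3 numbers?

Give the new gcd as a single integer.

Answer: 2

Derivation:
Numbers: [14, 48, 20], gcd = 2
Change: index 2, 20 -> 72
gcd of the OTHER numbers (without index 2): gcd([14, 48]) = 2
New gcd = gcd(g_others, new_val) = gcd(2, 72) = 2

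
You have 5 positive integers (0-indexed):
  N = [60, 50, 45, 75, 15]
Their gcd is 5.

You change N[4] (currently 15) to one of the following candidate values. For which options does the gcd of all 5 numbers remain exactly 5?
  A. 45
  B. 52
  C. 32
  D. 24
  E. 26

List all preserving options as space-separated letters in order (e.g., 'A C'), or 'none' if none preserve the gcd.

Old gcd = 5; gcd of others (without N[4]) = 5
New gcd for candidate v: gcd(5, v). Preserves old gcd iff gcd(5, v) = 5.
  Option A: v=45, gcd(5,45)=5 -> preserves
  Option B: v=52, gcd(5,52)=1 -> changes
  Option C: v=32, gcd(5,32)=1 -> changes
  Option D: v=24, gcd(5,24)=1 -> changes
  Option E: v=26, gcd(5,26)=1 -> changes

Answer: A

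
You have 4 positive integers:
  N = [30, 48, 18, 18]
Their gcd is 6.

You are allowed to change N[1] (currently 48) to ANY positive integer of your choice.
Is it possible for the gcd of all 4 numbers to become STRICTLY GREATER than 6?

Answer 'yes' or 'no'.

Answer: no

Derivation:
Current gcd = 6
gcd of all OTHER numbers (without N[1]=48): gcd([30, 18, 18]) = 6
The new gcd after any change is gcd(6, new_value).
This can be at most 6.
Since 6 = old gcd 6, the gcd can only stay the same or decrease.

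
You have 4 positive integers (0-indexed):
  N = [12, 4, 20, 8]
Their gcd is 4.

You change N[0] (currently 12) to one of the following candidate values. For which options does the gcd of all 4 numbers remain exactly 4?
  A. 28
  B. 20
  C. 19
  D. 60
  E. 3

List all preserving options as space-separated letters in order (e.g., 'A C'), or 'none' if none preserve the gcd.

Answer: A B D

Derivation:
Old gcd = 4; gcd of others (without N[0]) = 4
New gcd for candidate v: gcd(4, v). Preserves old gcd iff gcd(4, v) = 4.
  Option A: v=28, gcd(4,28)=4 -> preserves
  Option B: v=20, gcd(4,20)=4 -> preserves
  Option C: v=19, gcd(4,19)=1 -> changes
  Option D: v=60, gcd(4,60)=4 -> preserves
  Option E: v=3, gcd(4,3)=1 -> changes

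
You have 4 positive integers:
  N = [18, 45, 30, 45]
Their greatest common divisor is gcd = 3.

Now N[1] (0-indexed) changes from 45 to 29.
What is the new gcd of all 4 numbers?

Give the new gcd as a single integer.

Numbers: [18, 45, 30, 45], gcd = 3
Change: index 1, 45 -> 29
gcd of the OTHER numbers (without index 1): gcd([18, 30, 45]) = 3
New gcd = gcd(g_others, new_val) = gcd(3, 29) = 1

Answer: 1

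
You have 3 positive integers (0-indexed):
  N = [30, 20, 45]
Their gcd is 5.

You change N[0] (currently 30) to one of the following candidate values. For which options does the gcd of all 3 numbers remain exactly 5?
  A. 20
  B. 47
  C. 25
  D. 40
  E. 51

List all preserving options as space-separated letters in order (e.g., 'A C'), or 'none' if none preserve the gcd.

Old gcd = 5; gcd of others (without N[0]) = 5
New gcd for candidate v: gcd(5, v). Preserves old gcd iff gcd(5, v) = 5.
  Option A: v=20, gcd(5,20)=5 -> preserves
  Option B: v=47, gcd(5,47)=1 -> changes
  Option C: v=25, gcd(5,25)=5 -> preserves
  Option D: v=40, gcd(5,40)=5 -> preserves
  Option E: v=51, gcd(5,51)=1 -> changes

Answer: A C D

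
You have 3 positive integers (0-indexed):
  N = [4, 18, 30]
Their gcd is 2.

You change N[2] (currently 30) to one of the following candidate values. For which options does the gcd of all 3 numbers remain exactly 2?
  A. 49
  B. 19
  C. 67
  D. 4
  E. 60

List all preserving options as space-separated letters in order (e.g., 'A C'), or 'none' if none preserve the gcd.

Answer: D E

Derivation:
Old gcd = 2; gcd of others (without N[2]) = 2
New gcd for candidate v: gcd(2, v). Preserves old gcd iff gcd(2, v) = 2.
  Option A: v=49, gcd(2,49)=1 -> changes
  Option B: v=19, gcd(2,19)=1 -> changes
  Option C: v=67, gcd(2,67)=1 -> changes
  Option D: v=4, gcd(2,4)=2 -> preserves
  Option E: v=60, gcd(2,60)=2 -> preserves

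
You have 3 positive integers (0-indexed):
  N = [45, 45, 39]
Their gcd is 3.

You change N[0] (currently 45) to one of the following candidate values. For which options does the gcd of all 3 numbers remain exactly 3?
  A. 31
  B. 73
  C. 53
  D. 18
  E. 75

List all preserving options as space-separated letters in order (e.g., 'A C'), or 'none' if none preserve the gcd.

Answer: D E

Derivation:
Old gcd = 3; gcd of others (without N[0]) = 3
New gcd for candidate v: gcd(3, v). Preserves old gcd iff gcd(3, v) = 3.
  Option A: v=31, gcd(3,31)=1 -> changes
  Option B: v=73, gcd(3,73)=1 -> changes
  Option C: v=53, gcd(3,53)=1 -> changes
  Option D: v=18, gcd(3,18)=3 -> preserves
  Option E: v=75, gcd(3,75)=3 -> preserves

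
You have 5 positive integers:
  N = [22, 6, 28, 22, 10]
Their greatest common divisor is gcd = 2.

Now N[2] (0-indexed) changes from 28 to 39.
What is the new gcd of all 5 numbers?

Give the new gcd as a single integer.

Numbers: [22, 6, 28, 22, 10], gcd = 2
Change: index 2, 28 -> 39
gcd of the OTHER numbers (without index 2): gcd([22, 6, 22, 10]) = 2
New gcd = gcd(g_others, new_val) = gcd(2, 39) = 1

Answer: 1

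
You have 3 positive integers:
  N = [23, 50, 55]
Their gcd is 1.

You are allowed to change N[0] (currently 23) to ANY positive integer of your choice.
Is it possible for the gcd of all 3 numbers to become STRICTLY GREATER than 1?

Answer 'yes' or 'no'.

Current gcd = 1
gcd of all OTHER numbers (without N[0]=23): gcd([50, 55]) = 5
The new gcd after any change is gcd(5, new_value).
This can be at most 5.
Since 5 > old gcd 1, the gcd CAN increase (e.g., set N[0] = 5).

Answer: yes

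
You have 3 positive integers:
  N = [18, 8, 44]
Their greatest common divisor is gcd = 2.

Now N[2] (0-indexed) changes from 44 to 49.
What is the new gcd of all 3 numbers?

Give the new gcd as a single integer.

Answer: 1

Derivation:
Numbers: [18, 8, 44], gcd = 2
Change: index 2, 44 -> 49
gcd of the OTHER numbers (without index 2): gcd([18, 8]) = 2
New gcd = gcd(g_others, new_val) = gcd(2, 49) = 1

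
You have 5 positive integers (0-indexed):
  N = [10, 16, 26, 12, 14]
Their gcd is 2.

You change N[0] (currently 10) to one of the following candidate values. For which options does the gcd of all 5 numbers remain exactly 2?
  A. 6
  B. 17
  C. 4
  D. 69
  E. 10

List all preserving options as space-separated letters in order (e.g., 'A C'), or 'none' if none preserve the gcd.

Answer: A C E

Derivation:
Old gcd = 2; gcd of others (without N[0]) = 2
New gcd for candidate v: gcd(2, v). Preserves old gcd iff gcd(2, v) = 2.
  Option A: v=6, gcd(2,6)=2 -> preserves
  Option B: v=17, gcd(2,17)=1 -> changes
  Option C: v=4, gcd(2,4)=2 -> preserves
  Option D: v=69, gcd(2,69)=1 -> changes
  Option E: v=10, gcd(2,10)=2 -> preserves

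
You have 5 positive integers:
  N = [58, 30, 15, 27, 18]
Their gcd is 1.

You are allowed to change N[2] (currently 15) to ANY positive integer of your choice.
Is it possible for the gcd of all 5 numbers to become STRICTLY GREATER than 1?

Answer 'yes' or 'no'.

Answer: no

Derivation:
Current gcd = 1
gcd of all OTHER numbers (without N[2]=15): gcd([58, 30, 27, 18]) = 1
The new gcd after any change is gcd(1, new_value).
This can be at most 1.
Since 1 = old gcd 1, the gcd can only stay the same or decrease.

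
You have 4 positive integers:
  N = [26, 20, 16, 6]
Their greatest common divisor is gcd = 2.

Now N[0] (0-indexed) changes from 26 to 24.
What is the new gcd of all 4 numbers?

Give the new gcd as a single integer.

Numbers: [26, 20, 16, 6], gcd = 2
Change: index 0, 26 -> 24
gcd of the OTHER numbers (without index 0): gcd([20, 16, 6]) = 2
New gcd = gcd(g_others, new_val) = gcd(2, 24) = 2

Answer: 2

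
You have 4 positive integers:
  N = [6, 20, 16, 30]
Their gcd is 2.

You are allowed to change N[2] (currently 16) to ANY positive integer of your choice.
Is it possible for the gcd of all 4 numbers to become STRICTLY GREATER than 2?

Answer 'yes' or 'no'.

Current gcd = 2
gcd of all OTHER numbers (without N[2]=16): gcd([6, 20, 30]) = 2
The new gcd after any change is gcd(2, new_value).
This can be at most 2.
Since 2 = old gcd 2, the gcd can only stay the same or decrease.

Answer: no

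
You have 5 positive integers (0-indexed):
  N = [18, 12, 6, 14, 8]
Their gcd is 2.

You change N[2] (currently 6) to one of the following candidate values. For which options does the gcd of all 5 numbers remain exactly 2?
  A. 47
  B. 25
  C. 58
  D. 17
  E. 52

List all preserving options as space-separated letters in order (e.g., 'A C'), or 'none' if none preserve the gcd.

Answer: C E

Derivation:
Old gcd = 2; gcd of others (without N[2]) = 2
New gcd for candidate v: gcd(2, v). Preserves old gcd iff gcd(2, v) = 2.
  Option A: v=47, gcd(2,47)=1 -> changes
  Option B: v=25, gcd(2,25)=1 -> changes
  Option C: v=58, gcd(2,58)=2 -> preserves
  Option D: v=17, gcd(2,17)=1 -> changes
  Option E: v=52, gcd(2,52)=2 -> preserves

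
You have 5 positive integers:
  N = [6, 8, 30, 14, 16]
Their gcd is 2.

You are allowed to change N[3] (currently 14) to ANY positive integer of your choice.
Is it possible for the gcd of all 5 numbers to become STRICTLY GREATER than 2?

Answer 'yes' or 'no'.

Current gcd = 2
gcd of all OTHER numbers (without N[3]=14): gcd([6, 8, 30, 16]) = 2
The new gcd after any change is gcd(2, new_value).
This can be at most 2.
Since 2 = old gcd 2, the gcd can only stay the same or decrease.

Answer: no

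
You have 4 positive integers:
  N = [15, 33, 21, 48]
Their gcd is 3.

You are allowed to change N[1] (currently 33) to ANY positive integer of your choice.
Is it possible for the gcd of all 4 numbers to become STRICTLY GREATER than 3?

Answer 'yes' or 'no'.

Current gcd = 3
gcd of all OTHER numbers (without N[1]=33): gcd([15, 21, 48]) = 3
The new gcd after any change is gcd(3, new_value).
This can be at most 3.
Since 3 = old gcd 3, the gcd can only stay the same or decrease.

Answer: no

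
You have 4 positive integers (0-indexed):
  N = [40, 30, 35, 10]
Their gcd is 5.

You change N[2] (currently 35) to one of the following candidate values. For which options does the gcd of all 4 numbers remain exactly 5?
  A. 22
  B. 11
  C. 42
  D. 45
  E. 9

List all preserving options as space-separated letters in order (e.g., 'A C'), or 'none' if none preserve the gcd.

Old gcd = 5; gcd of others (without N[2]) = 10
New gcd for candidate v: gcd(10, v). Preserves old gcd iff gcd(10, v) = 5.
  Option A: v=22, gcd(10,22)=2 -> changes
  Option B: v=11, gcd(10,11)=1 -> changes
  Option C: v=42, gcd(10,42)=2 -> changes
  Option D: v=45, gcd(10,45)=5 -> preserves
  Option E: v=9, gcd(10,9)=1 -> changes

Answer: D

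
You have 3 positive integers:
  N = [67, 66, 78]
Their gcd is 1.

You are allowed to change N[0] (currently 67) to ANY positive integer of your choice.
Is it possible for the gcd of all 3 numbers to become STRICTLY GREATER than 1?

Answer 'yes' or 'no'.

Answer: yes

Derivation:
Current gcd = 1
gcd of all OTHER numbers (without N[0]=67): gcd([66, 78]) = 6
The new gcd after any change is gcd(6, new_value).
This can be at most 6.
Since 6 > old gcd 1, the gcd CAN increase (e.g., set N[0] = 6).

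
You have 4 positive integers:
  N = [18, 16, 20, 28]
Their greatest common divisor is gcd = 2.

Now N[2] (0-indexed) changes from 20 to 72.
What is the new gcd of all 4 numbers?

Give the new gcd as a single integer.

Answer: 2

Derivation:
Numbers: [18, 16, 20, 28], gcd = 2
Change: index 2, 20 -> 72
gcd of the OTHER numbers (without index 2): gcd([18, 16, 28]) = 2
New gcd = gcd(g_others, new_val) = gcd(2, 72) = 2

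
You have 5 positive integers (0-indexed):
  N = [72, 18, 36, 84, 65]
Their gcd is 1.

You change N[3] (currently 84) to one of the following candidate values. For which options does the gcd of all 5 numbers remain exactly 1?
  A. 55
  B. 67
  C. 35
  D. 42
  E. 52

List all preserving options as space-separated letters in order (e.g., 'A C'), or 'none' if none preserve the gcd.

Old gcd = 1; gcd of others (without N[3]) = 1
New gcd for candidate v: gcd(1, v). Preserves old gcd iff gcd(1, v) = 1.
  Option A: v=55, gcd(1,55)=1 -> preserves
  Option B: v=67, gcd(1,67)=1 -> preserves
  Option C: v=35, gcd(1,35)=1 -> preserves
  Option D: v=42, gcd(1,42)=1 -> preserves
  Option E: v=52, gcd(1,52)=1 -> preserves

Answer: A B C D E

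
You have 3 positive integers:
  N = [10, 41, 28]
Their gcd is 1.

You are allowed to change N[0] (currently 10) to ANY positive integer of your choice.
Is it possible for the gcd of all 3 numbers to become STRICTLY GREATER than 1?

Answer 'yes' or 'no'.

Current gcd = 1
gcd of all OTHER numbers (without N[0]=10): gcd([41, 28]) = 1
The new gcd after any change is gcd(1, new_value).
This can be at most 1.
Since 1 = old gcd 1, the gcd can only stay the same or decrease.

Answer: no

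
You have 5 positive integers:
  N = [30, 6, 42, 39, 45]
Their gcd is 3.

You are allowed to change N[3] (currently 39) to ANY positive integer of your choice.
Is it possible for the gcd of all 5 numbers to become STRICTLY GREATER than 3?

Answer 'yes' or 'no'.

Answer: no

Derivation:
Current gcd = 3
gcd of all OTHER numbers (without N[3]=39): gcd([30, 6, 42, 45]) = 3
The new gcd after any change is gcd(3, new_value).
This can be at most 3.
Since 3 = old gcd 3, the gcd can only stay the same or decrease.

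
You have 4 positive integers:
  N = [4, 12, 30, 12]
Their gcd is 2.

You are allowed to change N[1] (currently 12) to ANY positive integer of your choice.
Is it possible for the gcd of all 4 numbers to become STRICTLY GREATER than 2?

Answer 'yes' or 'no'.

Current gcd = 2
gcd of all OTHER numbers (without N[1]=12): gcd([4, 30, 12]) = 2
The new gcd after any change is gcd(2, new_value).
This can be at most 2.
Since 2 = old gcd 2, the gcd can only stay the same or decrease.

Answer: no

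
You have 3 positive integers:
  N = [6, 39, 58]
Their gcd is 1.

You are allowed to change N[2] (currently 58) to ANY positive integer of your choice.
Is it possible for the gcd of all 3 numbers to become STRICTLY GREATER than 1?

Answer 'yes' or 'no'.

Answer: yes

Derivation:
Current gcd = 1
gcd of all OTHER numbers (without N[2]=58): gcd([6, 39]) = 3
The new gcd after any change is gcd(3, new_value).
This can be at most 3.
Since 3 > old gcd 1, the gcd CAN increase (e.g., set N[2] = 3).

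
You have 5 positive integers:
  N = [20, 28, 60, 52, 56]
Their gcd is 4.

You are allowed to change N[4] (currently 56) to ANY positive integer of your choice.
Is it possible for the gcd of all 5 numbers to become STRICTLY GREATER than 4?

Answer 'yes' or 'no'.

Answer: no

Derivation:
Current gcd = 4
gcd of all OTHER numbers (without N[4]=56): gcd([20, 28, 60, 52]) = 4
The new gcd after any change is gcd(4, new_value).
This can be at most 4.
Since 4 = old gcd 4, the gcd can only stay the same or decrease.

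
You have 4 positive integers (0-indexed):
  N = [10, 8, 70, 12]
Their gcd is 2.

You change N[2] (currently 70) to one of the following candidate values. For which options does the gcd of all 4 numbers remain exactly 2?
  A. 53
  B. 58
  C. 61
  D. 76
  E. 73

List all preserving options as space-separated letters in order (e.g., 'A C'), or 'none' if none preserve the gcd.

Answer: B D

Derivation:
Old gcd = 2; gcd of others (without N[2]) = 2
New gcd for candidate v: gcd(2, v). Preserves old gcd iff gcd(2, v) = 2.
  Option A: v=53, gcd(2,53)=1 -> changes
  Option B: v=58, gcd(2,58)=2 -> preserves
  Option C: v=61, gcd(2,61)=1 -> changes
  Option D: v=76, gcd(2,76)=2 -> preserves
  Option E: v=73, gcd(2,73)=1 -> changes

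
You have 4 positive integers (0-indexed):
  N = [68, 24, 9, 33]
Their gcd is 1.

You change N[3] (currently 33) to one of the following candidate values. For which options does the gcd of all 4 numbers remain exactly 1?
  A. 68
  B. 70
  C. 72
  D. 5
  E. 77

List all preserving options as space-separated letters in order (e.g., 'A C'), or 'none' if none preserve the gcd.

Old gcd = 1; gcd of others (without N[3]) = 1
New gcd for candidate v: gcd(1, v). Preserves old gcd iff gcd(1, v) = 1.
  Option A: v=68, gcd(1,68)=1 -> preserves
  Option B: v=70, gcd(1,70)=1 -> preserves
  Option C: v=72, gcd(1,72)=1 -> preserves
  Option D: v=5, gcd(1,5)=1 -> preserves
  Option E: v=77, gcd(1,77)=1 -> preserves

Answer: A B C D E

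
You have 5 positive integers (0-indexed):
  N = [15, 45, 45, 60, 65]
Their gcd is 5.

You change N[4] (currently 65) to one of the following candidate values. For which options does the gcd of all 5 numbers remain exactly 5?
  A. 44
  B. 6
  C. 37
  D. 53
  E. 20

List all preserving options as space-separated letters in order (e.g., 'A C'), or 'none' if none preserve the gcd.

Answer: E

Derivation:
Old gcd = 5; gcd of others (without N[4]) = 15
New gcd for candidate v: gcd(15, v). Preserves old gcd iff gcd(15, v) = 5.
  Option A: v=44, gcd(15,44)=1 -> changes
  Option B: v=6, gcd(15,6)=3 -> changes
  Option C: v=37, gcd(15,37)=1 -> changes
  Option D: v=53, gcd(15,53)=1 -> changes
  Option E: v=20, gcd(15,20)=5 -> preserves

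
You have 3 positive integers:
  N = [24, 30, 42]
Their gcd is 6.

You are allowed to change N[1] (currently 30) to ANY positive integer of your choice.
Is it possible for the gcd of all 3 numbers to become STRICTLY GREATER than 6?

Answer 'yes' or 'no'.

Current gcd = 6
gcd of all OTHER numbers (without N[1]=30): gcd([24, 42]) = 6
The new gcd after any change is gcd(6, new_value).
This can be at most 6.
Since 6 = old gcd 6, the gcd can only stay the same or decrease.

Answer: no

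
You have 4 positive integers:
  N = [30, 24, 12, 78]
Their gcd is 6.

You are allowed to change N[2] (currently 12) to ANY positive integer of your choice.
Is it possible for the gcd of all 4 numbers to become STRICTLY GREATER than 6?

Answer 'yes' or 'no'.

Answer: no

Derivation:
Current gcd = 6
gcd of all OTHER numbers (without N[2]=12): gcd([30, 24, 78]) = 6
The new gcd after any change is gcd(6, new_value).
This can be at most 6.
Since 6 = old gcd 6, the gcd can only stay the same or decrease.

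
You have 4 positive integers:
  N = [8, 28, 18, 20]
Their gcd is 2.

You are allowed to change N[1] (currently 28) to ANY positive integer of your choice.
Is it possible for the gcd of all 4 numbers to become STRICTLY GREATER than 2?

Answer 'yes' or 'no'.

Current gcd = 2
gcd of all OTHER numbers (without N[1]=28): gcd([8, 18, 20]) = 2
The new gcd after any change is gcd(2, new_value).
This can be at most 2.
Since 2 = old gcd 2, the gcd can only stay the same or decrease.

Answer: no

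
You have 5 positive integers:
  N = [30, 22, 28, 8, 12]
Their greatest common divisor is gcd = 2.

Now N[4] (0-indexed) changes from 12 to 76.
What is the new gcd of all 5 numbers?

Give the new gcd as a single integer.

Answer: 2

Derivation:
Numbers: [30, 22, 28, 8, 12], gcd = 2
Change: index 4, 12 -> 76
gcd of the OTHER numbers (without index 4): gcd([30, 22, 28, 8]) = 2
New gcd = gcd(g_others, new_val) = gcd(2, 76) = 2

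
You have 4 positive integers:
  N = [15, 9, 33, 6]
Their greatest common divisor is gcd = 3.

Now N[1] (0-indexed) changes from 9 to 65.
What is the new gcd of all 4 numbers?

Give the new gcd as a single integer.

Numbers: [15, 9, 33, 6], gcd = 3
Change: index 1, 9 -> 65
gcd of the OTHER numbers (without index 1): gcd([15, 33, 6]) = 3
New gcd = gcd(g_others, new_val) = gcd(3, 65) = 1

Answer: 1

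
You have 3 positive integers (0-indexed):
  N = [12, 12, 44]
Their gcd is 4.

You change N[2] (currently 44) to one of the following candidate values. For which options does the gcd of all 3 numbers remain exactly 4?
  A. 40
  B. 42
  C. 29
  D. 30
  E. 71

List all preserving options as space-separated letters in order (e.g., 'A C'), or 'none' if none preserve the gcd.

Answer: A

Derivation:
Old gcd = 4; gcd of others (without N[2]) = 12
New gcd for candidate v: gcd(12, v). Preserves old gcd iff gcd(12, v) = 4.
  Option A: v=40, gcd(12,40)=4 -> preserves
  Option B: v=42, gcd(12,42)=6 -> changes
  Option C: v=29, gcd(12,29)=1 -> changes
  Option D: v=30, gcd(12,30)=6 -> changes
  Option E: v=71, gcd(12,71)=1 -> changes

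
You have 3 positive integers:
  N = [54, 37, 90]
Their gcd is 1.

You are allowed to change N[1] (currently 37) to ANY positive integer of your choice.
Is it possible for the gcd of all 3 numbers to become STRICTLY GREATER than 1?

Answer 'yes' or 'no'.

Answer: yes

Derivation:
Current gcd = 1
gcd of all OTHER numbers (without N[1]=37): gcd([54, 90]) = 18
The new gcd after any change is gcd(18, new_value).
This can be at most 18.
Since 18 > old gcd 1, the gcd CAN increase (e.g., set N[1] = 18).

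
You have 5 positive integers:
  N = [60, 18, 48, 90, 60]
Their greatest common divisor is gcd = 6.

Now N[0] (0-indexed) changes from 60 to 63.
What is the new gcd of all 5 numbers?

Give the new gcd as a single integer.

Numbers: [60, 18, 48, 90, 60], gcd = 6
Change: index 0, 60 -> 63
gcd of the OTHER numbers (without index 0): gcd([18, 48, 90, 60]) = 6
New gcd = gcd(g_others, new_val) = gcd(6, 63) = 3

Answer: 3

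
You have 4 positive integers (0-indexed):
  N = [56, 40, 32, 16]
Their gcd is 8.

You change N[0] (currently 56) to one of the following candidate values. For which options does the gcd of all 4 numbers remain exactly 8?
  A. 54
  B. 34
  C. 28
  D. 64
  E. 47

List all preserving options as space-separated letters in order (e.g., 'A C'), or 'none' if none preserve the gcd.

Answer: D

Derivation:
Old gcd = 8; gcd of others (without N[0]) = 8
New gcd for candidate v: gcd(8, v). Preserves old gcd iff gcd(8, v) = 8.
  Option A: v=54, gcd(8,54)=2 -> changes
  Option B: v=34, gcd(8,34)=2 -> changes
  Option C: v=28, gcd(8,28)=4 -> changes
  Option D: v=64, gcd(8,64)=8 -> preserves
  Option E: v=47, gcd(8,47)=1 -> changes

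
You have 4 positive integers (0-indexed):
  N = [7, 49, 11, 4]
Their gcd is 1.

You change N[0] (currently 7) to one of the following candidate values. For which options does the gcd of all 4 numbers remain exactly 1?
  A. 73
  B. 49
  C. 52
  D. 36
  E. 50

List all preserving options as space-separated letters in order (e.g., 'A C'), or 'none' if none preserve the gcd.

Answer: A B C D E

Derivation:
Old gcd = 1; gcd of others (without N[0]) = 1
New gcd for candidate v: gcd(1, v). Preserves old gcd iff gcd(1, v) = 1.
  Option A: v=73, gcd(1,73)=1 -> preserves
  Option B: v=49, gcd(1,49)=1 -> preserves
  Option C: v=52, gcd(1,52)=1 -> preserves
  Option D: v=36, gcd(1,36)=1 -> preserves
  Option E: v=50, gcd(1,50)=1 -> preserves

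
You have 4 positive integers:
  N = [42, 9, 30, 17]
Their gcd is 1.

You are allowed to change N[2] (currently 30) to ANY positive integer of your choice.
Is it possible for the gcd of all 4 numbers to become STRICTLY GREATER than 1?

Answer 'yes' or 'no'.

Answer: no

Derivation:
Current gcd = 1
gcd of all OTHER numbers (without N[2]=30): gcd([42, 9, 17]) = 1
The new gcd after any change is gcd(1, new_value).
This can be at most 1.
Since 1 = old gcd 1, the gcd can only stay the same or decrease.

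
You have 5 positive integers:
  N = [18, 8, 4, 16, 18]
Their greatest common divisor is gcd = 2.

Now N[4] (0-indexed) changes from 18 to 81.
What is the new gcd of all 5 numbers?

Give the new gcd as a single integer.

Numbers: [18, 8, 4, 16, 18], gcd = 2
Change: index 4, 18 -> 81
gcd of the OTHER numbers (without index 4): gcd([18, 8, 4, 16]) = 2
New gcd = gcd(g_others, new_val) = gcd(2, 81) = 1

Answer: 1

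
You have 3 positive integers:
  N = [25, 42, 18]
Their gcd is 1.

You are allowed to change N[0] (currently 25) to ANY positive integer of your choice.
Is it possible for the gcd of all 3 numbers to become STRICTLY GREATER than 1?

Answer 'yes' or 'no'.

Current gcd = 1
gcd of all OTHER numbers (without N[0]=25): gcd([42, 18]) = 6
The new gcd after any change is gcd(6, new_value).
This can be at most 6.
Since 6 > old gcd 1, the gcd CAN increase (e.g., set N[0] = 6).

Answer: yes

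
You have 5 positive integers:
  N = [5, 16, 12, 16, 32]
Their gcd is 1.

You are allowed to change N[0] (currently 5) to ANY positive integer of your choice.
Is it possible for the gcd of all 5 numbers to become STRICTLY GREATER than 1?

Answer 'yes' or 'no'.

Answer: yes

Derivation:
Current gcd = 1
gcd of all OTHER numbers (without N[0]=5): gcd([16, 12, 16, 32]) = 4
The new gcd after any change is gcd(4, new_value).
This can be at most 4.
Since 4 > old gcd 1, the gcd CAN increase (e.g., set N[0] = 4).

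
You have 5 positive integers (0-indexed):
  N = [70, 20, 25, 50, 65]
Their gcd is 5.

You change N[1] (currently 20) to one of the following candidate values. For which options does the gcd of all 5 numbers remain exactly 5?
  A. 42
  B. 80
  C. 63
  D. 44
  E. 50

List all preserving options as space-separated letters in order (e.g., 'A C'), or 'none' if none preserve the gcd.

Old gcd = 5; gcd of others (without N[1]) = 5
New gcd for candidate v: gcd(5, v). Preserves old gcd iff gcd(5, v) = 5.
  Option A: v=42, gcd(5,42)=1 -> changes
  Option B: v=80, gcd(5,80)=5 -> preserves
  Option C: v=63, gcd(5,63)=1 -> changes
  Option D: v=44, gcd(5,44)=1 -> changes
  Option E: v=50, gcd(5,50)=5 -> preserves

Answer: B E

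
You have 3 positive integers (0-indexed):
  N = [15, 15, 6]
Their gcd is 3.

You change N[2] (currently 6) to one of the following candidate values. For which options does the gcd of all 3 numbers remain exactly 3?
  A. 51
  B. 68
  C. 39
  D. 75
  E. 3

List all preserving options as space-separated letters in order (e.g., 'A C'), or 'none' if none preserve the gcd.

Answer: A C E

Derivation:
Old gcd = 3; gcd of others (without N[2]) = 15
New gcd for candidate v: gcd(15, v). Preserves old gcd iff gcd(15, v) = 3.
  Option A: v=51, gcd(15,51)=3 -> preserves
  Option B: v=68, gcd(15,68)=1 -> changes
  Option C: v=39, gcd(15,39)=3 -> preserves
  Option D: v=75, gcd(15,75)=15 -> changes
  Option E: v=3, gcd(15,3)=3 -> preserves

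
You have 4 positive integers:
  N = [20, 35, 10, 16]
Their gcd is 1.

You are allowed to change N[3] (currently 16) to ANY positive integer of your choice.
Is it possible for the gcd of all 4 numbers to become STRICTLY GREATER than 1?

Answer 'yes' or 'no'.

Answer: yes

Derivation:
Current gcd = 1
gcd of all OTHER numbers (without N[3]=16): gcd([20, 35, 10]) = 5
The new gcd after any change is gcd(5, new_value).
This can be at most 5.
Since 5 > old gcd 1, the gcd CAN increase (e.g., set N[3] = 5).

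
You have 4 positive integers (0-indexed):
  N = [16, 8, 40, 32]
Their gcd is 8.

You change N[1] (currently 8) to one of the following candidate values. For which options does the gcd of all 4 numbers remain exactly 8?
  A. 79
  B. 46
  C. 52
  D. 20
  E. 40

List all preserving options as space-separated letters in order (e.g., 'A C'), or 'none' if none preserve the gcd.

Old gcd = 8; gcd of others (without N[1]) = 8
New gcd for candidate v: gcd(8, v). Preserves old gcd iff gcd(8, v) = 8.
  Option A: v=79, gcd(8,79)=1 -> changes
  Option B: v=46, gcd(8,46)=2 -> changes
  Option C: v=52, gcd(8,52)=4 -> changes
  Option D: v=20, gcd(8,20)=4 -> changes
  Option E: v=40, gcd(8,40)=8 -> preserves

Answer: E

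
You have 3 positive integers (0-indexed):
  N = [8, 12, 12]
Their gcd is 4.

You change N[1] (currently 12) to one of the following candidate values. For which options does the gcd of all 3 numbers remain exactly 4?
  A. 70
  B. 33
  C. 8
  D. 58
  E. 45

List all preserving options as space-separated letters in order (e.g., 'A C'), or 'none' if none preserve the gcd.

Answer: C

Derivation:
Old gcd = 4; gcd of others (without N[1]) = 4
New gcd for candidate v: gcd(4, v). Preserves old gcd iff gcd(4, v) = 4.
  Option A: v=70, gcd(4,70)=2 -> changes
  Option B: v=33, gcd(4,33)=1 -> changes
  Option C: v=8, gcd(4,8)=4 -> preserves
  Option D: v=58, gcd(4,58)=2 -> changes
  Option E: v=45, gcd(4,45)=1 -> changes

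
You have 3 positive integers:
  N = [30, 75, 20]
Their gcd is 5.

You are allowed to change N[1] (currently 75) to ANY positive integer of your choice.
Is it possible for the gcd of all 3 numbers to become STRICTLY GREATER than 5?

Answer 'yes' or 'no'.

Current gcd = 5
gcd of all OTHER numbers (without N[1]=75): gcd([30, 20]) = 10
The new gcd after any change is gcd(10, new_value).
This can be at most 10.
Since 10 > old gcd 5, the gcd CAN increase (e.g., set N[1] = 10).

Answer: yes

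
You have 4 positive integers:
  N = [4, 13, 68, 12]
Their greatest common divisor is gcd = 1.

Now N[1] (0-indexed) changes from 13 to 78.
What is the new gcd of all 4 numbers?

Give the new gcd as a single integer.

Answer: 2

Derivation:
Numbers: [4, 13, 68, 12], gcd = 1
Change: index 1, 13 -> 78
gcd of the OTHER numbers (without index 1): gcd([4, 68, 12]) = 4
New gcd = gcd(g_others, new_val) = gcd(4, 78) = 2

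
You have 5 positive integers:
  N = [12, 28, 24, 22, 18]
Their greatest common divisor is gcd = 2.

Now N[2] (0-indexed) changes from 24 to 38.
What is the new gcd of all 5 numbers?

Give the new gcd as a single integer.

Answer: 2

Derivation:
Numbers: [12, 28, 24, 22, 18], gcd = 2
Change: index 2, 24 -> 38
gcd of the OTHER numbers (without index 2): gcd([12, 28, 22, 18]) = 2
New gcd = gcd(g_others, new_val) = gcd(2, 38) = 2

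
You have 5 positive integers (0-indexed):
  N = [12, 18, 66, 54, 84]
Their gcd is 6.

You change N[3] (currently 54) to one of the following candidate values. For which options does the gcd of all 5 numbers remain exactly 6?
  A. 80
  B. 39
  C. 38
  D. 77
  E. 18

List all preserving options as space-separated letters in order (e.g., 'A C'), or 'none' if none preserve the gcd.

Answer: E

Derivation:
Old gcd = 6; gcd of others (without N[3]) = 6
New gcd for candidate v: gcd(6, v). Preserves old gcd iff gcd(6, v) = 6.
  Option A: v=80, gcd(6,80)=2 -> changes
  Option B: v=39, gcd(6,39)=3 -> changes
  Option C: v=38, gcd(6,38)=2 -> changes
  Option D: v=77, gcd(6,77)=1 -> changes
  Option E: v=18, gcd(6,18)=6 -> preserves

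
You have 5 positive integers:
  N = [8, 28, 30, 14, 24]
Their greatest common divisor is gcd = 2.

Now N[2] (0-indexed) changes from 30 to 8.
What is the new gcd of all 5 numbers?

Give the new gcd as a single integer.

Numbers: [8, 28, 30, 14, 24], gcd = 2
Change: index 2, 30 -> 8
gcd of the OTHER numbers (without index 2): gcd([8, 28, 14, 24]) = 2
New gcd = gcd(g_others, new_val) = gcd(2, 8) = 2

Answer: 2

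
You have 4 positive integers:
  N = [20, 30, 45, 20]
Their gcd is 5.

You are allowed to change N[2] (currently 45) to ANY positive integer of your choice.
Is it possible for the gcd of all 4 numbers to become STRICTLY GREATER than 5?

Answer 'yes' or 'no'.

Answer: yes

Derivation:
Current gcd = 5
gcd of all OTHER numbers (without N[2]=45): gcd([20, 30, 20]) = 10
The new gcd after any change is gcd(10, new_value).
This can be at most 10.
Since 10 > old gcd 5, the gcd CAN increase (e.g., set N[2] = 10).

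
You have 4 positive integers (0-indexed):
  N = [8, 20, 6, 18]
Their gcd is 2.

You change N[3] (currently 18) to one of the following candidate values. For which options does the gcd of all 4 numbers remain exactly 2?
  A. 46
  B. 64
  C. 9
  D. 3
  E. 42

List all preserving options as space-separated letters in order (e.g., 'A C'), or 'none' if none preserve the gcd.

Answer: A B E

Derivation:
Old gcd = 2; gcd of others (without N[3]) = 2
New gcd for candidate v: gcd(2, v). Preserves old gcd iff gcd(2, v) = 2.
  Option A: v=46, gcd(2,46)=2 -> preserves
  Option B: v=64, gcd(2,64)=2 -> preserves
  Option C: v=9, gcd(2,9)=1 -> changes
  Option D: v=3, gcd(2,3)=1 -> changes
  Option E: v=42, gcd(2,42)=2 -> preserves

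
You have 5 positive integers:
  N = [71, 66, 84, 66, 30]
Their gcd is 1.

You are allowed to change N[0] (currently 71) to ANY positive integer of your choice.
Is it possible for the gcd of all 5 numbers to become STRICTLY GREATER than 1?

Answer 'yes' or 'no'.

Current gcd = 1
gcd of all OTHER numbers (without N[0]=71): gcd([66, 84, 66, 30]) = 6
The new gcd after any change is gcd(6, new_value).
This can be at most 6.
Since 6 > old gcd 1, the gcd CAN increase (e.g., set N[0] = 6).

Answer: yes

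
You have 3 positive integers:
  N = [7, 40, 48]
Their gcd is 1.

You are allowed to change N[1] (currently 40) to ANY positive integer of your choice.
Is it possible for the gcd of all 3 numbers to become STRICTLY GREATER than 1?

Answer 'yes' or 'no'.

Answer: no

Derivation:
Current gcd = 1
gcd of all OTHER numbers (without N[1]=40): gcd([7, 48]) = 1
The new gcd after any change is gcd(1, new_value).
This can be at most 1.
Since 1 = old gcd 1, the gcd can only stay the same or decrease.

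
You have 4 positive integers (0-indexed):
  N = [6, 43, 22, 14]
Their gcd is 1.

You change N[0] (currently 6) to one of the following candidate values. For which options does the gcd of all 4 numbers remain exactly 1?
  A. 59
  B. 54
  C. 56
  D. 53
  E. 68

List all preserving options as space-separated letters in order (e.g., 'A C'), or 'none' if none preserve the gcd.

Old gcd = 1; gcd of others (without N[0]) = 1
New gcd for candidate v: gcd(1, v). Preserves old gcd iff gcd(1, v) = 1.
  Option A: v=59, gcd(1,59)=1 -> preserves
  Option B: v=54, gcd(1,54)=1 -> preserves
  Option C: v=56, gcd(1,56)=1 -> preserves
  Option D: v=53, gcd(1,53)=1 -> preserves
  Option E: v=68, gcd(1,68)=1 -> preserves

Answer: A B C D E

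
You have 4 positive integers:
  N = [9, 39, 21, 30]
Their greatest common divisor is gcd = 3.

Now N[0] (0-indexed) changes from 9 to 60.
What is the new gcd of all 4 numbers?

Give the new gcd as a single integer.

Answer: 3

Derivation:
Numbers: [9, 39, 21, 30], gcd = 3
Change: index 0, 9 -> 60
gcd of the OTHER numbers (without index 0): gcd([39, 21, 30]) = 3
New gcd = gcd(g_others, new_val) = gcd(3, 60) = 3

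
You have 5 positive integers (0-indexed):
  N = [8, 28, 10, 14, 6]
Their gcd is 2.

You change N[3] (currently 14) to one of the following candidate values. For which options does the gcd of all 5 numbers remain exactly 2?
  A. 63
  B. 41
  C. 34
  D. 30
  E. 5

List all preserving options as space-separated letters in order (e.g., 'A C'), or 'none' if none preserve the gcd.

Old gcd = 2; gcd of others (without N[3]) = 2
New gcd for candidate v: gcd(2, v). Preserves old gcd iff gcd(2, v) = 2.
  Option A: v=63, gcd(2,63)=1 -> changes
  Option B: v=41, gcd(2,41)=1 -> changes
  Option C: v=34, gcd(2,34)=2 -> preserves
  Option D: v=30, gcd(2,30)=2 -> preserves
  Option E: v=5, gcd(2,5)=1 -> changes

Answer: C D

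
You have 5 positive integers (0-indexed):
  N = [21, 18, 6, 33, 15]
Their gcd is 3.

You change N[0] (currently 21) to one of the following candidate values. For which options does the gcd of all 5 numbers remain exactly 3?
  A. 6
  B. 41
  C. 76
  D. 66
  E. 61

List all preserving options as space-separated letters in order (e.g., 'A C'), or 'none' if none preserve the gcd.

Old gcd = 3; gcd of others (without N[0]) = 3
New gcd for candidate v: gcd(3, v). Preserves old gcd iff gcd(3, v) = 3.
  Option A: v=6, gcd(3,6)=3 -> preserves
  Option B: v=41, gcd(3,41)=1 -> changes
  Option C: v=76, gcd(3,76)=1 -> changes
  Option D: v=66, gcd(3,66)=3 -> preserves
  Option E: v=61, gcd(3,61)=1 -> changes

Answer: A D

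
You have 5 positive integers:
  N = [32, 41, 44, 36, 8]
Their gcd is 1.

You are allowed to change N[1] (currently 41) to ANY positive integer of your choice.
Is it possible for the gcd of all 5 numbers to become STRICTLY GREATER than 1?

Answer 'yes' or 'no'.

Answer: yes

Derivation:
Current gcd = 1
gcd of all OTHER numbers (without N[1]=41): gcd([32, 44, 36, 8]) = 4
The new gcd after any change is gcd(4, new_value).
This can be at most 4.
Since 4 > old gcd 1, the gcd CAN increase (e.g., set N[1] = 4).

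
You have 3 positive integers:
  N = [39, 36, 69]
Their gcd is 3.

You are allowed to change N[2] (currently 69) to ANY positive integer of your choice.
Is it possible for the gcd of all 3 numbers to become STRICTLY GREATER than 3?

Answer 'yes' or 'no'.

Current gcd = 3
gcd of all OTHER numbers (without N[2]=69): gcd([39, 36]) = 3
The new gcd after any change is gcd(3, new_value).
This can be at most 3.
Since 3 = old gcd 3, the gcd can only stay the same or decrease.

Answer: no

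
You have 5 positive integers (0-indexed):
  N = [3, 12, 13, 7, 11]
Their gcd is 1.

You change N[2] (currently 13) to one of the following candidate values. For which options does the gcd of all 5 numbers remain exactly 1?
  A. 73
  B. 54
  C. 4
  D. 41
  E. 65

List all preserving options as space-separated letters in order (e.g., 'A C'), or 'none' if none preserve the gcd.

Answer: A B C D E

Derivation:
Old gcd = 1; gcd of others (without N[2]) = 1
New gcd for candidate v: gcd(1, v). Preserves old gcd iff gcd(1, v) = 1.
  Option A: v=73, gcd(1,73)=1 -> preserves
  Option B: v=54, gcd(1,54)=1 -> preserves
  Option C: v=4, gcd(1,4)=1 -> preserves
  Option D: v=41, gcd(1,41)=1 -> preserves
  Option E: v=65, gcd(1,65)=1 -> preserves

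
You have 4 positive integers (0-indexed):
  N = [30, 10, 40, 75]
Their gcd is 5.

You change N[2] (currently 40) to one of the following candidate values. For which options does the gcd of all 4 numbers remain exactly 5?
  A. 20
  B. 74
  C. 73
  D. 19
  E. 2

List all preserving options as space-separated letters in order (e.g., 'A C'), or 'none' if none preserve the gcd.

Old gcd = 5; gcd of others (without N[2]) = 5
New gcd for candidate v: gcd(5, v). Preserves old gcd iff gcd(5, v) = 5.
  Option A: v=20, gcd(5,20)=5 -> preserves
  Option B: v=74, gcd(5,74)=1 -> changes
  Option C: v=73, gcd(5,73)=1 -> changes
  Option D: v=19, gcd(5,19)=1 -> changes
  Option E: v=2, gcd(5,2)=1 -> changes

Answer: A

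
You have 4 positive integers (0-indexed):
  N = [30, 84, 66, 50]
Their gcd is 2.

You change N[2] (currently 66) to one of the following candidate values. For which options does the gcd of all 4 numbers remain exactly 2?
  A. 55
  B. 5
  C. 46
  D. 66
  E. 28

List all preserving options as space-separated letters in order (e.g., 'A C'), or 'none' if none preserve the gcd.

Answer: C D E

Derivation:
Old gcd = 2; gcd of others (without N[2]) = 2
New gcd for candidate v: gcd(2, v). Preserves old gcd iff gcd(2, v) = 2.
  Option A: v=55, gcd(2,55)=1 -> changes
  Option B: v=5, gcd(2,5)=1 -> changes
  Option C: v=46, gcd(2,46)=2 -> preserves
  Option D: v=66, gcd(2,66)=2 -> preserves
  Option E: v=28, gcd(2,28)=2 -> preserves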